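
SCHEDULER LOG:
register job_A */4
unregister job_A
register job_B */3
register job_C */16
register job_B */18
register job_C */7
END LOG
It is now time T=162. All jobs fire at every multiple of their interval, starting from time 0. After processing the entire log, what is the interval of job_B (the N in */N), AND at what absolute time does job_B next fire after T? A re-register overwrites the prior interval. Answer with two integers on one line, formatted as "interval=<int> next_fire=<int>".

Answer: interval=18 next_fire=180

Derivation:
Op 1: register job_A */4 -> active={job_A:*/4}
Op 2: unregister job_A -> active={}
Op 3: register job_B */3 -> active={job_B:*/3}
Op 4: register job_C */16 -> active={job_B:*/3, job_C:*/16}
Op 5: register job_B */18 -> active={job_B:*/18, job_C:*/16}
Op 6: register job_C */7 -> active={job_B:*/18, job_C:*/7}
Final interval of job_B = 18
Next fire of job_B after T=162: (162//18+1)*18 = 180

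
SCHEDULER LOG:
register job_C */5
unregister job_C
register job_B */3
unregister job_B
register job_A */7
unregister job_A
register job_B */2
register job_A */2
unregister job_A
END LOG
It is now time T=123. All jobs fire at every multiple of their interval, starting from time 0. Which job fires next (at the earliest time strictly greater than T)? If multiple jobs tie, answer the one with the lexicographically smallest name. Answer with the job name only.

Answer: job_B

Derivation:
Op 1: register job_C */5 -> active={job_C:*/5}
Op 2: unregister job_C -> active={}
Op 3: register job_B */3 -> active={job_B:*/3}
Op 4: unregister job_B -> active={}
Op 5: register job_A */7 -> active={job_A:*/7}
Op 6: unregister job_A -> active={}
Op 7: register job_B */2 -> active={job_B:*/2}
Op 8: register job_A */2 -> active={job_A:*/2, job_B:*/2}
Op 9: unregister job_A -> active={job_B:*/2}
  job_B: interval 2, next fire after T=123 is 124
Earliest = 124, winner (lex tiebreak) = job_B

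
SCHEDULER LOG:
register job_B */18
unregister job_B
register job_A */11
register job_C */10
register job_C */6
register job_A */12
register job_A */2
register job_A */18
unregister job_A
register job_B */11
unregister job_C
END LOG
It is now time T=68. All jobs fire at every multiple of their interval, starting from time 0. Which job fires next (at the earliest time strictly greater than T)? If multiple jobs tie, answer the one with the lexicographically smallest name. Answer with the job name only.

Answer: job_B

Derivation:
Op 1: register job_B */18 -> active={job_B:*/18}
Op 2: unregister job_B -> active={}
Op 3: register job_A */11 -> active={job_A:*/11}
Op 4: register job_C */10 -> active={job_A:*/11, job_C:*/10}
Op 5: register job_C */6 -> active={job_A:*/11, job_C:*/6}
Op 6: register job_A */12 -> active={job_A:*/12, job_C:*/6}
Op 7: register job_A */2 -> active={job_A:*/2, job_C:*/6}
Op 8: register job_A */18 -> active={job_A:*/18, job_C:*/6}
Op 9: unregister job_A -> active={job_C:*/6}
Op 10: register job_B */11 -> active={job_B:*/11, job_C:*/6}
Op 11: unregister job_C -> active={job_B:*/11}
  job_B: interval 11, next fire after T=68 is 77
Earliest = 77, winner (lex tiebreak) = job_B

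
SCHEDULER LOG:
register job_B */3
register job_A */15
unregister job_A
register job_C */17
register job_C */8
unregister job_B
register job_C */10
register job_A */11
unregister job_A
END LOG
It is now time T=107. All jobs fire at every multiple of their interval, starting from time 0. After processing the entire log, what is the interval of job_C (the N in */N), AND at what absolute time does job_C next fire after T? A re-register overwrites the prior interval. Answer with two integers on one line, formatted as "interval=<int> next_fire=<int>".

Op 1: register job_B */3 -> active={job_B:*/3}
Op 2: register job_A */15 -> active={job_A:*/15, job_B:*/3}
Op 3: unregister job_A -> active={job_B:*/3}
Op 4: register job_C */17 -> active={job_B:*/3, job_C:*/17}
Op 5: register job_C */8 -> active={job_B:*/3, job_C:*/8}
Op 6: unregister job_B -> active={job_C:*/8}
Op 7: register job_C */10 -> active={job_C:*/10}
Op 8: register job_A */11 -> active={job_A:*/11, job_C:*/10}
Op 9: unregister job_A -> active={job_C:*/10}
Final interval of job_C = 10
Next fire of job_C after T=107: (107//10+1)*10 = 110

Answer: interval=10 next_fire=110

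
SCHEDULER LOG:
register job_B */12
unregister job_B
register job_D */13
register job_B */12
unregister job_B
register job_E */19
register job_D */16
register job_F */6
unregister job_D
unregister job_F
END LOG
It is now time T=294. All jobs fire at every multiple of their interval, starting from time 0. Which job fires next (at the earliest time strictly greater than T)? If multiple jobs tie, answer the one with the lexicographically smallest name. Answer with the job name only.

Answer: job_E

Derivation:
Op 1: register job_B */12 -> active={job_B:*/12}
Op 2: unregister job_B -> active={}
Op 3: register job_D */13 -> active={job_D:*/13}
Op 4: register job_B */12 -> active={job_B:*/12, job_D:*/13}
Op 5: unregister job_B -> active={job_D:*/13}
Op 6: register job_E */19 -> active={job_D:*/13, job_E:*/19}
Op 7: register job_D */16 -> active={job_D:*/16, job_E:*/19}
Op 8: register job_F */6 -> active={job_D:*/16, job_E:*/19, job_F:*/6}
Op 9: unregister job_D -> active={job_E:*/19, job_F:*/6}
Op 10: unregister job_F -> active={job_E:*/19}
  job_E: interval 19, next fire after T=294 is 304
Earliest = 304, winner (lex tiebreak) = job_E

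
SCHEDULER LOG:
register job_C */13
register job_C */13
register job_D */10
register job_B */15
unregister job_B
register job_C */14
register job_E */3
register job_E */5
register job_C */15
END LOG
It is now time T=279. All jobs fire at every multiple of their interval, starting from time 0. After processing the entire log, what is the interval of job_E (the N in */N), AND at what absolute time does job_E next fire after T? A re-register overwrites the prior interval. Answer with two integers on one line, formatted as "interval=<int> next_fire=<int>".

Op 1: register job_C */13 -> active={job_C:*/13}
Op 2: register job_C */13 -> active={job_C:*/13}
Op 3: register job_D */10 -> active={job_C:*/13, job_D:*/10}
Op 4: register job_B */15 -> active={job_B:*/15, job_C:*/13, job_D:*/10}
Op 5: unregister job_B -> active={job_C:*/13, job_D:*/10}
Op 6: register job_C */14 -> active={job_C:*/14, job_D:*/10}
Op 7: register job_E */3 -> active={job_C:*/14, job_D:*/10, job_E:*/3}
Op 8: register job_E */5 -> active={job_C:*/14, job_D:*/10, job_E:*/5}
Op 9: register job_C */15 -> active={job_C:*/15, job_D:*/10, job_E:*/5}
Final interval of job_E = 5
Next fire of job_E after T=279: (279//5+1)*5 = 280

Answer: interval=5 next_fire=280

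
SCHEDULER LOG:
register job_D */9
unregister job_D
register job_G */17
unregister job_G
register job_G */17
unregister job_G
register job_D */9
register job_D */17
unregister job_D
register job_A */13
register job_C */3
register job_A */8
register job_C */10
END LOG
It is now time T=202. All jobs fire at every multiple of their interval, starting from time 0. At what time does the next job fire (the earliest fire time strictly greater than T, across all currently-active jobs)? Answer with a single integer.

Answer: 208

Derivation:
Op 1: register job_D */9 -> active={job_D:*/9}
Op 2: unregister job_D -> active={}
Op 3: register job_G */17 -> active={job_G:*/17}
Op 4: unregister job_G -> active={}
Op 5: register job_G */17 -> active={job_G:*/17}
Op 6: unregister job_G -> active={}
Op 7: register job_D */9 -> active={job_D:*/9}
Op 8: register job_D */17 -> active={job_D:*/17}
Op 9: unregister job_D -> active={}
Op 10: register job_A */13 -> active={job_A:*/13}
Op 11: register job_C */3 -> active={job_A:*/13, job_C:*/3}
Op 12: register job_A */8 -> active={job_A:*/8, job_C:*/3}
Op 13: register job_C */10 -> active={job_A:*/8, job_C:*/10}
  job_A: interval 8, next fire after T=202 is 208
  job_C: interval 10, next fire after T=202 is 210
Earliest fire time = 208 (job job_A)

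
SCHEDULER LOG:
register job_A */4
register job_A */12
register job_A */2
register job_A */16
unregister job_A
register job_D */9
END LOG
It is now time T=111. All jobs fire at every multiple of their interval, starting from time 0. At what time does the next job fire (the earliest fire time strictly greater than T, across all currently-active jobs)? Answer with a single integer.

Answer: 117

Derivation:
Op 1: register job_A */4 -> active={job_A:*/4}
Op 2: register job_A */12 -> active={job_A:*/12}
Op 3: register job_A */2 -> active={job_A:*/2}
Op 4: register job_A */16 -> active={job_A:*/16}
Op 5: unregister job_A -> active={}
Op 6: register job_D */9 -> active={job_D:*/9}
  job_D: interval 9, next fire after T=111 is 117
Earliest fire time = 117 (job job_D)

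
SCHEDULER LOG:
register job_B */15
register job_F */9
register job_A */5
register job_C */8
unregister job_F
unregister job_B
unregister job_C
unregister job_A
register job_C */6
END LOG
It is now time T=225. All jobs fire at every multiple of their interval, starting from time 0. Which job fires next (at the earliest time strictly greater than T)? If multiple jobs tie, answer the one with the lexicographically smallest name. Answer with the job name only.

Answer: job_C

Derivation:
Op 1: register job_B */15 -> active={job_B:*/15}
Op 2: register job_F */9 -> active={job_B:*/15, job_F:*/9}
Op 3: register job_A */5 -> active={job_A:*/5, job_B:*/15, job_F:*/9}
Op 4: register job_C */8 -> active={job_A:*/5, job_B:*/15, job_C:*/8, job_F:*/9}
Op 5: unregister job_F -> active={job_A:*/5, job_B:*/15, job_C:*/8}
Op 6: unregister job_B -> active={job_A:*/5, job_C:*/8}
Op 7: unregister job_C -> active={job_A:*/5}
Op 8: unregister job_A -> active={}
Op 9: register job_C */6 -> active={job_C:*/6}
  job_C: interval 6, next fire after T=225 is 228
Earliest = 228, winner (lex tiebreak) = job_C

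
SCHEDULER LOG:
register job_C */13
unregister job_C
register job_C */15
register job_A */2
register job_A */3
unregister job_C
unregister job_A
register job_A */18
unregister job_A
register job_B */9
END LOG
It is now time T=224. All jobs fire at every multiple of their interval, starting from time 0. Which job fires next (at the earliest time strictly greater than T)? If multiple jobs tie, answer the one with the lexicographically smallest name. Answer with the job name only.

Answer: job_B

Derivation:
Op 1: register job_C */13 -> active={job_C:*/13}
Op 2: unregister job_C -> active={}
Op 3: register job_C */15 -> active={job_C:*/15}
Op 4: register job_A */2 -> active={job_A:*/2, job_C:*/15}
Op 5: register job_A */3 -> active={job_A:*/3, job_C:*/15}
Op 6: unregister job_C -> active={job_A:*/3}
Op 7: unregister job_A -> active={}
Op 8: register job_A */18 -> active={job_A:*/18}
Op 9: unregister job_A -> active={}
Op 10: register job_B */9 -> active={job_B:*/9}
  job_B: interval 9, next fire after T=224 is 225
Earliest = 225, winner (lex tiebreak) = job_B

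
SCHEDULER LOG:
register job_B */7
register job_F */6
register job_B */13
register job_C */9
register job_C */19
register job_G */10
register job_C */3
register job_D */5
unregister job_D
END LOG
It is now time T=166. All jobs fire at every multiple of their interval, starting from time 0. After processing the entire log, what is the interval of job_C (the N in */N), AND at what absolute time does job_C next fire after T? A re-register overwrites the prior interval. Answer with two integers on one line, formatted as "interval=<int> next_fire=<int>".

Op 1: register job_B */7 -> active={job_B:*/7}
Op 2: register job_F */6 -> active={job_B:*/7, job_F:*/6}
Op 3: register job_B */13 -> active={job_B:*/13, job_F:*/6}
Op 4: register job_C */9 -> active={job_B:*/13, job_C:*/9, job_F:*/6}
Op 5: register job_C */19 -> active={job_B:*/13, job_C:*/19, job_F:*/6}
Op 6: register job_G */10 -> active={job_B:*/13, job_C:*/19, job_F:*/6, job_G:*/10}
Op 7: register job_C */3 -> active={job_B:*/13, job_C:*/3, job_F:*/6, job_G:*/10}
Op 8: register job_D */5 -> active={job_B:*/13, job_C:*/3, job_D:*/5, job_F:*/6, job_G:*/10}
Op 9: unregister job_D -> active={job_B:*/13, job_C:*/3, job_F:*/6, job_G:*/10}
Final interval of job_C = 3
Next fire of job_C after T=166: (166//3+1)*3 = 168

Answer: interval=3 next_fire=168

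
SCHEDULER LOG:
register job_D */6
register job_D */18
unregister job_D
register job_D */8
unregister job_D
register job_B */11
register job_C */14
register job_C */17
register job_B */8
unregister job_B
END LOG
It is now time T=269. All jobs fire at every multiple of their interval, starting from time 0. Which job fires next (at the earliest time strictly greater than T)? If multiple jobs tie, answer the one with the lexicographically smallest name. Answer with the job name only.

Op 1: register job_D */6 -> active={job_D:*/6}
Op 2: register job_D */18 -> active={job_D:*/18}
Op 3: unregister job_D -> active={}
Op 4: register job_D */8 -> active={job_D:*/8}
Op 5: unregister job_D -> active={}
Op 6: register job_B */11 -> active={job_B:*/11}
Op 7: register job_C */14 -> active={job_B:*/11, job_C:*/14}
Op 8: register job_C */17 -> active={job_B:*/11, job_C:*/17}
Op 9: register job_B */8 -> active={job_B:*/8, job_C:*/17}
Op 10: unregister job_B -> active={job_C:*/17}
  job_C: interval 17, next fire after T=269 is 272
Earliest = 272, winner (lex tiebreak) = job_C

Answer: job_C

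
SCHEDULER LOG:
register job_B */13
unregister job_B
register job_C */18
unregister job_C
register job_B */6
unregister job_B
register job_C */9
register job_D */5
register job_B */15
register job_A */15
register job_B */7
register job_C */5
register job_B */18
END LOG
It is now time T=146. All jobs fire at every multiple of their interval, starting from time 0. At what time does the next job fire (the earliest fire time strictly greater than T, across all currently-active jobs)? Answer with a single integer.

Answer: 150

Derivation:
Op 1: register job_B */13 -> active={job_B:*/13}
Op 2: unregister job_B -> active={}
Op 3: register job_C */18 -> active={job_C:*/18}
Op 4: unregister job_C -> active={}
Op 5: register job_B */6 -> active={job_B:*/6}
Op 6: unregister job_B -> active={}
Op 7: register job_C */9 -> active={job_C:*/9}
Op 8: register job_D */5 -> active={job_C:*/9, job_D:*/5}
Op 9: register job_B */15 -> active={job_B:*/15, job_C:*/9, job_D:*/5}
Op 10: register job_A */15 -> active={job_A:*/15, job_B:*/15, job_C:*/9, job_D:*/5}
Op 11: register job_B */7 -> active={job_A:*/15, job_B:*/7, job_C:*/9, job_D:*/5}
Op 12: register job_C */5 -> active={job_A:*/15, job_B:*/7, job_C:*/5, job_D:*/5}
Op 13: register job_B */18 -> active={job_A:*/15, job_B:*/18, job_C:*/5, job_D:*/5}
  job_A: interval 15, next fire after T=146 is 150
  job_B: interval 18, next fire after T=146 is 162
  job_C: interval 5, next fire after T=146 is 150
  job_D: interval 5, next fire after T=146 is 150
Earliest fire time = 150 (job job_A)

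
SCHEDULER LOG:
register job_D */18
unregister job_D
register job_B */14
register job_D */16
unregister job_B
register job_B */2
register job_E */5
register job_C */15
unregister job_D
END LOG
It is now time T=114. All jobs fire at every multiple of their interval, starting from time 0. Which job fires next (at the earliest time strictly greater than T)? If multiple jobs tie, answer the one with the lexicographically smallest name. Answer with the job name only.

Answer: job_E

Derivation:
Op 1: register job_D */18 -> active={job_D:*/18}
Op 2: unregister job_D -> active={}
Op 3: register job_B */14 -> active={job_B:*/14}
Op 4: register job_D */16 -> active={job_B:*/14, job_D:*/16}
Op 5: unregister job_B -> active={job_D:*/16}
Op 6: register job_B */2 -> active={job_B:*/2, job_D:*/16}
Op 7: register job_E */5 -> active={job_B:*/2, job_D:*/16, job_E:*/5}
Op 8: register job_C */15 -> active={job_B:*/2, job_C:*/15, job_D:*/16, job_E:*/5}
Op 9: unregister job_D -> active={job_B:*/2, job_C:*/15, job_E:*/5}
  job_B: interval 2, next fire after T=114 is 116
  job_C: interval 15, next fire after T=114 is 120
  job_E: interval 5, next fire after T=114 is 115
Earliest = 115, winner (lex tiebreak) = job_E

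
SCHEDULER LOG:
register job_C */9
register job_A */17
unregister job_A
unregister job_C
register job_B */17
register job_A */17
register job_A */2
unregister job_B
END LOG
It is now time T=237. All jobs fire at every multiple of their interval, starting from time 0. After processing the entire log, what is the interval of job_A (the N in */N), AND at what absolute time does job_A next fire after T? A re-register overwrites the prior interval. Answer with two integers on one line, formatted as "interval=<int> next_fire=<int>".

Answer: interval=2 next_fire=238

Derivation:
Op 1: register job_C */9 -> active={job_C:*/9}
Op 2: register job_A */17 -> active={job_A:*/17, job_C:*/9}
Op 3: unregister job_A -> active={job_C:*/9}
Op 4: unregister job_C -> active={}
Op 5: register job_B */17 -> active={job_B:*/17}
Op 6: register job_A */17 -> active={job_A:*/17, job_B:*/17}
Op 7: register job_A */2 -> active={job_A:*/2, job_B:*/17}
Op 8: unregister job_B -> active={job_A:*/2}
Final interval of job_A = 2
Next fire of job_A after T=237: (237//2+1)*2 = 238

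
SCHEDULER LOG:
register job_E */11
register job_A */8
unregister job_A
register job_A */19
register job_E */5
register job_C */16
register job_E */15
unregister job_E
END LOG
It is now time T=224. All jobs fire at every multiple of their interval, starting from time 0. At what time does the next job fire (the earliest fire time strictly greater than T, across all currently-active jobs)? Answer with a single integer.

Answer: 228

Derivation:
Op 1: register job_E */11 -> active={job_E:*/11}
Op 2: register job_A */8 -> active={job_A:*/8, job_E:*/11}
Op 3: unregister job_A -> active={job_E:*/11}
Op 4: register job_A */19 -> active={job_A:*/19, job_E:*/11}
Op 5: register job_E */5 -> active={job_A:*/19, job_E:*/5}
Op 6: register job_C */16 -> active={job_A:*/19, job_C:*/16, job_E:*/5}
Op 7: register job_E */15 -> active={job_A:*/19, job_C:*/16, job_E:*/15}
Op 8: unregister job_E -> active={job_A:*/19, job_C:*/16}
  job_A: interval 19, next fire after T=224 is 228
  job_C: interval 16, next fire after T=224 is 240
Earliest fire time = 228 (job job_A)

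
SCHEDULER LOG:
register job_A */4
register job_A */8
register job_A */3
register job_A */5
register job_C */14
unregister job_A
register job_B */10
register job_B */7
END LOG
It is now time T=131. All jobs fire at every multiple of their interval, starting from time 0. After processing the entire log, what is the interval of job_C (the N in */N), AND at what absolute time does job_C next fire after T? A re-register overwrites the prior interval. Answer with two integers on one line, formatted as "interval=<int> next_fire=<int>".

Op 1: register job_A */4 -> active={job_A:*/4}
Op 2: register job_A */8 -> active={job_A:*/8}
Op 3: register job_A */3 -> active={job_A:*/3}
Op 4: register job_A */5 -> active={job_A:*/5}
Op 5: register job_C */14 -> active={job_A:*/5, job_C:*/14}
Op 6: unregister job_A -> active={job_C:*/14}
Op 7: register job_B */10 -> active={job_B:*/10, job_C:*/14}
Op 8: register job_B */7 -> active={job_B:*/7, job_C:*/14}
Final interval of job_C = 14
Next fire of job_C after T=131: (131//14+1)*14 = 140

Answer: interval=14 next_fire=140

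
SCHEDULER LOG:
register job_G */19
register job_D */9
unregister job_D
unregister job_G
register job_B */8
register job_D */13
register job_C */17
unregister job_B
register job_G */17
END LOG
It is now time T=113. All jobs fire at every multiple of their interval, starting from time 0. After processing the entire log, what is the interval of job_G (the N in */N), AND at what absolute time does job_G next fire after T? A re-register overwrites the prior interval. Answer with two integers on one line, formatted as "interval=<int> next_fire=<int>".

Answer: interval=17 next_fire=119

Derivation:
Op 1: register job_G */19 -> active={job_G:*/19}
Op 2: register job_D */9 -> active={job_D:*/9, job_G:*/19}
Op 3: unregister job_D -> active={job_G:*/19}
Op 4: unregister job_G -> active={}
Op 5: register job_B */8 -> active={job_B:*/8}
Op 6: register job_D */13 -> active={job_B:*/8, job_D:*/13}
Op 7: register job_C */17 -> active={job_B:*/8, job_C:*/17, job_D:*/13}
Op 8: unregister job_B -> active={job_C:*/17, job_D:*/13}
Op 9: register job_G */17 -> active={job_C:*/17, job_D:*/13, job_G:*/17}
Final interval of job_G = 17
Next fire of job_G after T=113: (113//17+1)*17 = 119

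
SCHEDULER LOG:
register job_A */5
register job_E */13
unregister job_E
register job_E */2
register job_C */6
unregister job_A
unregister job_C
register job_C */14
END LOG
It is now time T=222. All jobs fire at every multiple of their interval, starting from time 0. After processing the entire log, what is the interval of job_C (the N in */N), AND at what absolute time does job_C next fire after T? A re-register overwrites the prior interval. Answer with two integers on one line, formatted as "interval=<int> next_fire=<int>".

Op 1: register job_A */5 -> active={job_A:*/5}
Op 2: register job_E */13 -> active={job_A:*/5, job_E:*/13}
Op 3: unregister job_E -> active={job_A:*/5}
Op 4: register job_E */2 -> active={job_A:*/5, job_E:*/2}
Op 5: register job_C */6 -> active={job_A:*/5, job_C:*/6, job_E:*/2}
Op 6: unregister job_A -> active={job_C:*/6, job_E:*/2}
Op 7: unregister job_C -> active={job_E:*/2}
Op 8: register job_C */14 -> active={job_C:*/14, job_E:*/2}
Final interval of job_C = 14
Next fire of job_C after T=222: (222//14+1)*14 = 224

Answer: interval=14 next_fire=224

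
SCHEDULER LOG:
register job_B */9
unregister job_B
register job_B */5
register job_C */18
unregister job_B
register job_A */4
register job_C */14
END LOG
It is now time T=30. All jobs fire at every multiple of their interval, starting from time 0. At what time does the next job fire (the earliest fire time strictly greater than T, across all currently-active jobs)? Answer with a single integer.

Answer: 32

Derivation:
Op 1: register job_B */9 -> active={job_B:*/9}
Op 2: unregister job_B -> active={}
Op 3: register job_B */5 -> active={job_B:*/5}
Op 4: register job_C */18 -> active={job_B:*/5, job_C:*/18}
Op 5: unregister job_B -> active={job_C:*/18}
Op 6: register job_A */4 -> active={job_A:*/4, job_C:*/18}
Op 7: register job_C */14 -> active={job_A:*/4, job_C:*/14}
  job_A: interval 4, next fire after T=30 is 32
  job_C: interval 14, next fire after T=30 is 42
Earliest fire time = 32 (job job_A)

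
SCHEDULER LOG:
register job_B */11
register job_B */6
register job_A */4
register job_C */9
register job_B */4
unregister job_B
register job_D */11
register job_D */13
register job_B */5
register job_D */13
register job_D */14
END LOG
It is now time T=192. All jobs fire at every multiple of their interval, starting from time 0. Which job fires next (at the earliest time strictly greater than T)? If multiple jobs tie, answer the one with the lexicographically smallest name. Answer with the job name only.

Answer: job_B

Derivation:
Op 1: register job_B */11 -> active={job_B:*/11}
Op 2: register job_B */6 -> active={job_B:*/6}
Op 3: register job_A */4 -> active={job_A:*/4, job_B:*/6}
Op 4: register job_C */9 -> active={job_A:*/4, job_B:*/6, job_C:*/9}
Op 5: register job_B */4 -> active={job_A:*/4, job_B:*/4, job_C:*/9}
Op 6: unregister job_B -> active={job_A:*/4, job_C:*/9}
Op 7: register job_D */11 -> active={job_A:*/4, job_C:*/9, job_D:*/11}
Op 8: register job_D */13 -> active={job_A:*/4, job_C:*/9, job_D:*/13}
Op 9: register job_B */5 -> active={job_A:*/4, job_B:*/5, job_C:*/9, job_D:*/13}
Op 10: register job_D */13 -> active={job_A:*/4, job_B:*/5, job_C:*/9, job_D:*/13}
Op 11: register job_D */14 -> active={job_A:*/4, job_B:*/5, job_C:*/9, job_D:*/14}
  job_A: interval 4, next fire after T=192 is 196
  job_B: interval 5, next fire after T=192 is 195
  job_C: interval 9, next fire after T=192 is 198
  job_D: interval 14, next fire after T=192 is 196
Earliest = 195, winner (lex tiebreak) = job_B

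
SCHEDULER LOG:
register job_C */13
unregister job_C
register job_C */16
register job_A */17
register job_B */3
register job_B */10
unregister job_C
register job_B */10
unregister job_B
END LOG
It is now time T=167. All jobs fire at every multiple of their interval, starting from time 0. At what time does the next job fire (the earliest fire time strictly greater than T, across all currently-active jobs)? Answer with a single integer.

Op 1: register job_C */13 -> active={job_C:*/13}
Op 2: unregister job_C -> active={}
Op 3: register job_C */16 -> active={job_C:*/16}
Op 4: register job_A */17 -> active={job_A:*/17, job_C:*/16}
Op 5: register job_B */3 -> active={job_A:*/17, job_B:*/3, job_C:*/16}
Op 6: register job_B */10 -> active={job_A:*/17, job_B:*/10, job_C:*/16}
Op 7: unregister job_C -> active={job_A:*/17, job_B:*/10}
Op 8: register job_B */10 -> active={job_A:*/17, job_B:*/10}
Op 9: unregister job_B -> active={job_A:*/17}
  job_A: interval 17, next fire after T=167 is 170
Earliest fire time = 170 (job job_A)

Answer: 170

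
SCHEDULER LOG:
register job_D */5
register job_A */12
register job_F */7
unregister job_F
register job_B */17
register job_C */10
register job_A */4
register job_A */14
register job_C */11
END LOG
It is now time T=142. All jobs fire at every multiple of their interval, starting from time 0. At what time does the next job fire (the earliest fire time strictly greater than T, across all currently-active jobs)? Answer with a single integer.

Answer: 143

Derivation:
Op 1: register job_D */5 -> active={job_D:*/5}
Op 2: register job_A */12 -> active={job_A:*/12, job_D:*/5}
Op 3: register job_F */7 -> active={job_A:*/12, job_D:*/5, job_F:*/7}
Op 4: unregister job_F -> active={job_A:*/12, job_D:*/5}
Op 5: register job_B */17 -> active={job_A:*/12, job_B:*/17, job_D:*/5}
Op 6: register job_C */10 -> active={job_A:*/12, job_B:*/17, job_C:*/10, job_D:*/5}
Op 7: register job_A */4 -> active={job_A:*/4, job_B:*/17, job_C:*/10, job_D:*/5}
Op 8: register job_A */14 -> active={job_A:*/14, job_B:*/17, job_C:*/10, job_D:*/5}
Op 9: register job_C */11 -> active={job_A:*/14, job_B:*/17, job_C:*/11, job_D:*/5}
  job_A: interval 14, next fire after T=142 is 154
  job_B: interval 17, next fire after T=142 is 153
  job_C: interval 11, next fire after T=142 is 143
  job_D: interval 5, next fire after T=142 is 145
Earliest fire time = 143 (job job_C)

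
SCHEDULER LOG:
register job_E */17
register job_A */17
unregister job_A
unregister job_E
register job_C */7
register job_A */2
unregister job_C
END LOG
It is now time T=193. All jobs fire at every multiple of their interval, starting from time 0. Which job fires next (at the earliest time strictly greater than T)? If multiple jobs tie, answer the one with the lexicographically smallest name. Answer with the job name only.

Op 1: register job_E */17 -> active={job_E:*/17}
Op 2: register job_A */17 -> active={job_A:*/17, job_E:*/17}
Op 3: unregister job_A -> active={job_E:*/17}
Op 4: unregister job_E -> active={}
Op 5: register job_C */7 -> active={job_C:*/7}
Op 6: register job_A */2 -> active={job_A:*/2, job_C:*/7}
Op 7: unregister job_C -> active={job_A:*/2}
  job_A: interval 2, next fire after T=193 is 194
Earliest = 194, winner (lex tiebreak) = job_A

Answer: job_A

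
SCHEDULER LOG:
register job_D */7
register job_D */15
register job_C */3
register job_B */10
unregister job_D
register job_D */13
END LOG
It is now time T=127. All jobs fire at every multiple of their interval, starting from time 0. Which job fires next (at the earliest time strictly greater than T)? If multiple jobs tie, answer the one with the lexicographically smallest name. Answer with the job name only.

Answer: job_C

Derivation:
Op 1: register job_D */7 -> active={job_D:*/7}
Op 2: register job_D */15 -> active={job_D:*/15}
Op 3: register job_C */3 -> active={job_C:*/3, job_D:*/15}
Op 4: register job_B */10 -> active={job_B:*/10, job_C:*/3, job_D:*/15}
Op 5: unregister job_D -> active={job_B:*/10, job_C:*/3}
Op 6: register job_D */13 -> active={job_B:*/10, job_C:*/3, job_D:*/13}
  job_B: interval 10, next fire after T=127 is 130
  job_C: interval 3, next fire after T=127 is 129
  job_D: interval 13, next fire after T=127 is 130
Earliest = 129, winner (lex tiebreak) = job_C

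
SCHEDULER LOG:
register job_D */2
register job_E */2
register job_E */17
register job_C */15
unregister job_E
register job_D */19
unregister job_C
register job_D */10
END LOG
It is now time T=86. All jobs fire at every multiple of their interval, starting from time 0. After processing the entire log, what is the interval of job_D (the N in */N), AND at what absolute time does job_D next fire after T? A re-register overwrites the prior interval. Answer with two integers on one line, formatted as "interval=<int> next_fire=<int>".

Answer: interval=10 next_fire=90

Derivation:
Op 1: register job_D */2 -> active={job_D:*/2}
Op 2: register job_E */2 -> active={job_D:*/2, job_E:*/2}
Op 3: register job_E */17 -> active={job_D:*/2, job_E:*/17}
Op 4: register job_C */15 -> active={job_C:*/15, job_D:*/2, job_E:*/17}
Op 5: unregister job_E -> active={job_C:*/15, job_D:*/2}
Op 6: register job_D */19 -> active={job_C:*/15, job_D:*/19}
Op 7: unregister job_C -> active={job_D:*/19}
Op 8: register job_D */10 -> active={job_D:*/10}
Final interval of job_D = 10
Next fire of job_D after T=86: (86//10+1)*10 = 90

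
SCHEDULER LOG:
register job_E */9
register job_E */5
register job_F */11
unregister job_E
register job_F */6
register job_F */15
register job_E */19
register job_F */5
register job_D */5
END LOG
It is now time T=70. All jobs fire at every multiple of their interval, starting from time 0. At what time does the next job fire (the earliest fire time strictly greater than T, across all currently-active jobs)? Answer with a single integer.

Answer: 75

Derivation:
Op 1: register job_E */9 -> active={job_E:*/9}
Op 2: register job_E */5 -> active={job_E:*/5}
Op 3: register job_F */11 -> active={job_E:*/5, job_F:*/11}
Op 4: unregister job_E -> active={job_F:*/11}
Op 5: register job_F */6 -> active={job_F:*/6}
Op 6: register job_F */15 -> active={job_F:*/15}
Op 7: register job_E */19 -> active={job_E:*/19, job_F:*/15}
Op 8: register job_F */5 -> active={job_E:*/19, job_F:*/5}
Op 9: register job_D */5 -> active={job_D:*/5, job_E:*/19, job_F:*/5}
  job_D: interval 5, next fire after T=70 is 75
  job_E: interval 19, next fire after T=70 is 76
  job_F: interval 5, next fire after T=70 is 75
Earliest fire time = 75 (job job_D)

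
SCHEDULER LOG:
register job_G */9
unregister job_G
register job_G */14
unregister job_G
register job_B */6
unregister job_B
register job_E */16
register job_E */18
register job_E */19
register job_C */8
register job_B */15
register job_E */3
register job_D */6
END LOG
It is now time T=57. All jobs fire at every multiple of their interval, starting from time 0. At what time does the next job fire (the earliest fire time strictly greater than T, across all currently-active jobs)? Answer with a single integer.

Op 1: register job_G */9 -> active={job_G:*/9}
Op 2: unregister job_G -> active={}
Op 3: register job_G */14 -> active={job_G:*/14}
Op 4: unregister job_G -> active={}
Op 5: register job_B */6 -> active={job_B:*/6}
Op 6: unregister job_B -> active={}
Op 7: register job_E */16 -> active={job_E:*/16}
Op 8: register job_E */18 -> active={job_E:*/18}
Op 9: register job_E */19 -> active={job_E:*/19}
Op 10: register job_C */8 -> active={job_C:*/8, job_E:*/19}
Op 11: register job_B */15 -> active={job_B:*/15, job_C:*/8, job_E:*/19}
Op 12: register job_E */3 -> active={job_B:*/15, job_C:*/8, job_E:*/3}
Op 13: register job_D */6 -> active={job_B:*/15, job_C:*/8, job_D:*/6, job_E:*/3}
  job_B: interval 15, next fire after T=57 is 60
  job_C: interval 8, next fire after T=57 is 64
  job_D: interval 6, next fire after T=57 is 60
  job_E: interval 3, next fire after T=57 is 60
Earliest fire time = 60 (job job_B)

Answer: 60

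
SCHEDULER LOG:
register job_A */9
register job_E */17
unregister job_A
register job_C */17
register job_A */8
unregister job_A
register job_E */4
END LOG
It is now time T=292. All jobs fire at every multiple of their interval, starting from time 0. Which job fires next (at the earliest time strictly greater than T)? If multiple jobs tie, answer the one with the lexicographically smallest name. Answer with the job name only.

Answer: job_E

Derivation:
Op 1: register job_A */9 -> active={job_A:*/9}
Op 2: register job_E */17 -> active={job_A:*/9, job_E:*/17}
Op 3: unregister job_A -> active={job_E:*/17}
Op 4: register job_C */17 -> active={job_C:*/17, job_E:*/17}
Op 5: register job_A */8 -> active={job_A:*/8, job_C:*/17, job_E:*/17}
Op 6: unregister job_A -> active={job_C:*/17, job_E:*/17}
Op 7: register job_E */4 -> active={job_C:*/17, job_E:*/4}
  job_C: interval 17, next fire after T=292 is 306
  job_E: interval 4, next fire after T=292 is 296
Earliest = 296, winner (lex tiebreak) = job_E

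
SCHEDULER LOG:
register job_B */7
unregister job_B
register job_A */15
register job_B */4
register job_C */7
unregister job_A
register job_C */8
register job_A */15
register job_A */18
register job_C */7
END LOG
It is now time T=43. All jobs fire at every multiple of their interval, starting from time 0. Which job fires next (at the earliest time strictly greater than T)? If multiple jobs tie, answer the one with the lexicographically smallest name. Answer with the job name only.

Op 1: register job_B */7 -> active={job_B:*/7}
Op 2: unregister job_B -> active={}
Op 3: register job_A */15 -> active={job_A:*/15}
Op 4: register job_B */4 -> active={job_A:*/15, job_B:*/4}
Op 5: register job_C */7 -> active={job_A:*/15, job_B:*/4, job_C:*/7}
Op 6: unregister job_A -> active={job_B:*/4, job_C:*/7}
Op 7: register job_C */8 -> active={job_B:*/4, job_C:*/8}
Op 8: register job_A */15 -> active={job_A:*/15, job_B:*/4, job_C:*/8}
Op 9: register job_A */18 -> active={job_A:*/18, job_B:*/4, job_C:*/8}
Op 10: register job_C */7 -> active={job_A:*/18, job_B:*/4, job_C:*/7}
  job_A: interval 18, next fire after T=43 is 54
  job_B: interval 4, next fire after T=43 is 44
  job_C: interval 7, next fire after T=43 is 49
Earliest = 44, winner (lex tiebreak) = job_B

Answer: job_B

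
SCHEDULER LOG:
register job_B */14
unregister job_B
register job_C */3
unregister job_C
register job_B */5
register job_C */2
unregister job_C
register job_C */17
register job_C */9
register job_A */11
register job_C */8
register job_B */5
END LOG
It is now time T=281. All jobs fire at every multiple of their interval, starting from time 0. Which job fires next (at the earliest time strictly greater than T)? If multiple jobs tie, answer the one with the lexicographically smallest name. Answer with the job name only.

Answer: job_B

Derivation:
Op 1: register job_B */14 -> active={job_B:*/14}
Op 2: unregister job_B -> active={}
Op 3: register job_C */3 -> active={job_C:*/3}
Op 4: unregister job_C -> active={}
Op 5: register job_B */5 -> active={job_B:*/5}
Op 6: register job_C */2 -> active={job_B:*/5, job_C:*/2}
Op 7: unregister job_C -> active={job_B:*/5}
Op 8: register job_C */17 -> active={job_B:*/5, job_C:*/17}
Op 9: register job_C */9 -> active={job_B:*/5, job_C:*/9}
Op 10: register job_A */11 -> active={job_A:*/11, job_B:*/5, job_C:*/9}
Op 11: register job_C */8 -> active={job_A:*/11, job_B:*/5, job_C:*/8}
Op 12: register job_B */5 -> active={job_A:*/11, job_B:*/5, job_C:*/8}
  job_A: interval 11, next fire after T=281 is 286
  job_B: interval 5, next fire after T=281 is 285
  job_C: interval 8, next fire after T=281 is 288
Earliest = 285, winner (lex tiebreak) = job_B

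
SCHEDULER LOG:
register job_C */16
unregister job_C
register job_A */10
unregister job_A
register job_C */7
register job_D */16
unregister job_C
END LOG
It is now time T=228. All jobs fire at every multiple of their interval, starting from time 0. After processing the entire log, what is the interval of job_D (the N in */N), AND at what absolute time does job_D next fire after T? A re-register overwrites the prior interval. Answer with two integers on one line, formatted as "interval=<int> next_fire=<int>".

Answer: interval=16 next_fire=240

Derivation:
Op 1: register job_C */16 -> active={job_C:*/16}
Op 2: unregister job_C -> active={}
Op 3: register job_A */10 -> active={job_A:*/10}
Op 4: unregister job_A -> active={}
Op 5: register job_C */7 -> active={job_C:*/7}
Op 6: register job_D */16 -> active={job_C:*/7, job_D:*/16}
Op 7: unregister job_C -> active={job_D:*/16}
Final interval of job_D = 16
Next fire of job_D after T=228: (228//16+1)*16 = 240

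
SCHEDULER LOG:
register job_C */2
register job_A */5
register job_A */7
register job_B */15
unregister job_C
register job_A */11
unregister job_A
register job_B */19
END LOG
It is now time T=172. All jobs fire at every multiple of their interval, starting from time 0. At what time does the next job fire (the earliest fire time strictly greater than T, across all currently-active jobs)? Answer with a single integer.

Op 1: register job_C */2 -> active={job_C:*/2}
Op 2: register job_A */5 -> active={job_A:*/5, job_C:*/2}
Op 3: register job_A */7 -> active={job_A:*/7, job_C:*/2}
Op 4: register job_B */15 -> active={job_A:*/7, job_B:*/15, job_C:*/2}
Op 5: unregister job_C -> active={job_A:*/7, job_B:*/15}
Op 6: register job_A */11 -> active={job_A:*/11, job_B:*/15}
Op 7: unregister job_A -> active={job_B:*/15}
Op 8: register job_B */19 -> active={job_B:*/19}
  job_B: interval 19, next fire after T=172 is 190
Earliest fire time = 190 (job job_B)

Answer: 190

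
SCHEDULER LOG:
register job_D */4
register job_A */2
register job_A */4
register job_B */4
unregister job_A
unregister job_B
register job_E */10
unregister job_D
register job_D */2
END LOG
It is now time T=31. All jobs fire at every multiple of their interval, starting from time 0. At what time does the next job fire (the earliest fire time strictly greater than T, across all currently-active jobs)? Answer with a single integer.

Answer: 32

Derivation:
Op 1: register job_D */4 -> active={job_D:*/4}
Op 2: register job_A */2 -> active={job_A:*/2, job_D:*/4}
Op 3: register job_A */4 -> active={job_A:*/4, job_D:*/4}
Op 4: register job_B */4 -> active={job_A:*/4, job_B:*/4, job_D:*/4}
Op 5: unregister job_A -> active={job_B:*/4, job_D:*/4}
Op 6: unregister job_B -> active={job_D:*/4}
Op 7: register job_E */10 -> active={job_D:*/4, job_E:*/10}
Op 8: unregister job_D -> active={job_E:*/10}
Op 9: register job_D */2 -> active={job_D:*/2, job_E:*/10}
  job_D: interval 2, next fire after T=31 is 32
  job_E: interval 10, next fire after T=31 is 40
Earliest fire time = 32 (job job_D)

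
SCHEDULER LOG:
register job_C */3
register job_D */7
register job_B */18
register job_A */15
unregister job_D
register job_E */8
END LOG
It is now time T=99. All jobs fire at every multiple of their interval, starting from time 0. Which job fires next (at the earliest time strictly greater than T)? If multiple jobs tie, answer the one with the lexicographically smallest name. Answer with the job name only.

Op 1: register job_C */3 -> active={job_C:*/3}
Op 2: register job_D */7 -> active={job_C:*/3, job_D:*/7}
Op 3: register job_B */18 -> active={job_B:*/18, job_C:*/3, job_D:*/7}
Op 4: register job_A */15 -> active={job_A:*/15, job_B:*/18, job_C:*/3, job_D:*/7}
Op 5: unregister job_D -> active={job_A:*/15, job_B:*/18, job_C:*/3}
Op 6: register job_E */8 -> active={job_A:*/15, job_B:*/18, job_C:*/3, job_E:*/8}
  job_A: interval 15, next fire after T=99 is 105
  job_B: interval 18, next fire after T=99 is 108
  job_C: interval 3, next fire after T=99 is 102
  job_E: interval 8, next fire after T=99 is 104
Earliest = 102, winner (lex tiebreak) = job_C

Answer: job_C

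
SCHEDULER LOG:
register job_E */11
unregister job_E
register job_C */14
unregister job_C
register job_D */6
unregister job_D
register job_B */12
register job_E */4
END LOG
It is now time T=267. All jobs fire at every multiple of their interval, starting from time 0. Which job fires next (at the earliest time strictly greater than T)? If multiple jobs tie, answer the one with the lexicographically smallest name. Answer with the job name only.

Op 1: register job_E */11 -> active={job_E:*/11}
Op 2: unregister job_E -> active={}
Op 3: register job_C */14 -> active={job_C:*/14}
Op 4: unregister job_C -> active={}
Op 5: register job_D */6 -> active={job_D:*/6}
Op 6: unregister job_D -> active={}
Op 7: register job_B */12 -> active={job_B:*/12}
Op 8: register job_E */4 -> active={job_B:*/12, job_E:*/4}
  job_B: interval 12, next fire after T=267 is 276
  job_E: interval 4, next fire after T=267 is 268
Earliest = 268, winner (lex tiebreak) = job_E

Answer: job_E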